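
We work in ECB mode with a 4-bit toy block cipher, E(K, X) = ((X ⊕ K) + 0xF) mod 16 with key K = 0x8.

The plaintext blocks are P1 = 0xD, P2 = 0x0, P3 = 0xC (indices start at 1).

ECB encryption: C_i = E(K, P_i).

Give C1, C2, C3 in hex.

C1 = 0x4, C2 = 0x7, C3 = 0x3

C1: E(K, 0xD) = 0x4.
C2: E(K, 0x0) = 0x7.
C3: E(K, 0xC) = 0x3.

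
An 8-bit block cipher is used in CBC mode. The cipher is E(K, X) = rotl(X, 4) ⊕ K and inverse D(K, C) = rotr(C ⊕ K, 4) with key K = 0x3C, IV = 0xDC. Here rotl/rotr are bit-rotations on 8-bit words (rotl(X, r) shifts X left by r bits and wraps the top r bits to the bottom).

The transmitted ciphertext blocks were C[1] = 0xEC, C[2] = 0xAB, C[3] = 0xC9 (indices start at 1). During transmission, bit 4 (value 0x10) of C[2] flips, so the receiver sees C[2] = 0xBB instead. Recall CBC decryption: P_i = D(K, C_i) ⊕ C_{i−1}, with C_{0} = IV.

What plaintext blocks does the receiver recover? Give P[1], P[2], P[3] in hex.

Only C[2] changed, to 0xBB. In CBC, a change in C_i garbles P_i and flips the same bit in P_{i+1}. Decrypting the received ciphertext:
P[1]: D(K, 0xEC) = 0x0D; 0x0D ⊕ 0xDC = 0xD1.
P[2]: D(K, 0xBB) = 0x78; 0x78 ⊕ 0xEC = 0x94.
P[3]: D(K, 0xC9) = 0x5F; 0x5F ⊕ 0xBB = 0xE4.
Blocks that differ from the original plaintext: P[2], P[3].

P[1] = 0xD1, P[2] = 0x94, P[3] = 0xE4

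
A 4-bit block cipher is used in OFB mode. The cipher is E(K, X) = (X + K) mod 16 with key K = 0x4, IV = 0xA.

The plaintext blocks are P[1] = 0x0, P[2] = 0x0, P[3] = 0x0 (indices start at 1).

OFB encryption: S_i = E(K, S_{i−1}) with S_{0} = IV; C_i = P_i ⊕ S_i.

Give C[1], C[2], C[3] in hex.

C[1]: S = E(K, 0xA) = 0xE; 0x0 ⊕ 0xE = 0xE.
C[2]: S = E(K, 0xE) = 0x2; 0x0 ⊕ 0x2 = 0x2.
C[3]: S = E(K, 0x2) = 0x6; 0x0 ⊕ 0x6 = 0x6.

C[1] = 0xE, C[2] = 0x2, C[3] = 0x6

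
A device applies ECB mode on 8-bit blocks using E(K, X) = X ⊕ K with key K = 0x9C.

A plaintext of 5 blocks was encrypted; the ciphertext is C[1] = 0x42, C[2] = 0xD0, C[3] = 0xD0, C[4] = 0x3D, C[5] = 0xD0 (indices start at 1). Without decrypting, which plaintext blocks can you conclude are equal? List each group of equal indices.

ECB encrypts each block independently with the same key, so equal ciphertext blocks imply equal plaintext blocks.
C[2] = C[3] = C[5] = 0xD0, so P[2] = P[3] = P[5].

P[2] = P[3] = P[5]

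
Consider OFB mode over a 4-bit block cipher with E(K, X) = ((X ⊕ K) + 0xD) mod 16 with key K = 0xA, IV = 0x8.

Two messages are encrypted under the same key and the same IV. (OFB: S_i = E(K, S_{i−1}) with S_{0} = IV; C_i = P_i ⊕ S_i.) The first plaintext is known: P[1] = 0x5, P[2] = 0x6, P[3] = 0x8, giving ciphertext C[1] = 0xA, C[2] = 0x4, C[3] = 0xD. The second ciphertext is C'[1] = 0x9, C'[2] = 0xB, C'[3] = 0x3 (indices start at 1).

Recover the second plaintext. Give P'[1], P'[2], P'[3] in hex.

P'[1] = 0x6, P'[2] = 0x9, P'[3] = 0x6

In OFB with a reused IV, both messages share the same keystream S_i, so C_i ⊕ C'_i = P_i ⊕ P'_i and thus P'_i = P_i ⊕ C_i ⊕ C'_i.
P'[1]: 0x5 ⊕ 0xA ⊕ 0x9 = 0x6.
P'[2]: 0x6 ⊕ 0x4 ⊕ 0xB = 0x9.
P'[3]: 0x8 ⊕ 0xD ⊕ 0x3 = 0x6.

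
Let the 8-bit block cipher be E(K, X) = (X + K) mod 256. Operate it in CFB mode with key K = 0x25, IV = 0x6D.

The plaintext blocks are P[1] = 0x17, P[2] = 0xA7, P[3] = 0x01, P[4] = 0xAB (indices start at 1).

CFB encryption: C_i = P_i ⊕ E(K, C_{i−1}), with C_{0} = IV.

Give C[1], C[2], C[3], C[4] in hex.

C[1]: E(K, 0x6D) = 0x92; 0x17 ⊕ 0x92 = 0x85.
C[2]: E(K, 0x85) = 0xAA; 0xA7 ⊕ 0xAA = 0x0D.
C[3]: E(K, 0x0D) = 0x32; 0x01 ⊕ 0x32 = 0x33.
C[4]: E(K, 0x33) = 0x58; 0xAB ⊕ 0x58 = 0xF3.

C[1] = 0x85, C[2] = 0x0D, C[3] = 0x33, C[4] = 0xF3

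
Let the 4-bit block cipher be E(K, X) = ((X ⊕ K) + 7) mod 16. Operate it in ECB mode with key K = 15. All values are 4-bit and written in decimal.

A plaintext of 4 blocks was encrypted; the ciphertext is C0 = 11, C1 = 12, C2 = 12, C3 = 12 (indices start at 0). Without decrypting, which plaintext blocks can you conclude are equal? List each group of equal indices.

P1 = P2 = P3

ECB encrypts each block independently with the same key, so equal ciphertext blocks imply equal plaintext blocks.
C1 = C2 = C3 = 12, so P1 = P2 = P3.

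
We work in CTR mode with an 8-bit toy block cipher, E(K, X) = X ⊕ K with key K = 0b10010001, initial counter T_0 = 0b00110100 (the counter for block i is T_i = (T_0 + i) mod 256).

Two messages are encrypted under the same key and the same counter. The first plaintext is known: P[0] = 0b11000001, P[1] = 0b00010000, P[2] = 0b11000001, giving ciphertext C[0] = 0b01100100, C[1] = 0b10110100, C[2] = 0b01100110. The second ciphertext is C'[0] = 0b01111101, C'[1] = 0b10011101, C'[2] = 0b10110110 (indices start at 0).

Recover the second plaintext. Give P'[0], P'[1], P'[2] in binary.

P'[0] = 0b11011000, P'[1] = 0b00111001, P'[2] = 0b00010001

In CTR with a reused counter, both messages share the same keystream S_i, so C_i ⊕ C'_i = P_i ⊕ P'_i and thus P'_i = P_i ⊕ C_i ⊕ C'_i.
P'[0]: 0b11000001 ⊕ 0b01100100 ⊕ 0b01111101 = 0b11011000.
P'[1]: 0b00010000 ⊕ 0b10110100 ⊕ 0b10011101 = 0b00111001.
P'[2]: 0b11000001 ⊕ 0b01100110 ⊕ 0b10110110 = 0b00010001.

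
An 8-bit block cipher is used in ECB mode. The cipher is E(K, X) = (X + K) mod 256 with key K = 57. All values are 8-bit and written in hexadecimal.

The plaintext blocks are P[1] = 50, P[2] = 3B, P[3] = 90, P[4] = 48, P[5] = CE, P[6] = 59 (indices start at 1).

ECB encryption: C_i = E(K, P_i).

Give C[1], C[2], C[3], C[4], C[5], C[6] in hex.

C[1]: E(K, 50) = A7.
C[2]: E(K, 3B) = 92.
C[3]: E(K, 90) = E7.
C[4]: E(K, 48) = 9F.
C[5]: E(K, CE) = 25.
C[6]: E(K, 59) = B0.

C[1] = A7, C[2] = 92, C[3] = E7, C[4] = 9F, C[5] = 25, C[6] = B0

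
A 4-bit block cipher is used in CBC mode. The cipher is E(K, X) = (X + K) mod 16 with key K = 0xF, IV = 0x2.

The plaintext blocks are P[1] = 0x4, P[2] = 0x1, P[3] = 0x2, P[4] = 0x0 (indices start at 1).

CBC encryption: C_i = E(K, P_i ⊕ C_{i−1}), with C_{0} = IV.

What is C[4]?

C[4] = 0xF

C[1]: P[1] ⊕ 0x2 = 0x6; E(K, 0x6) = 0x5.
C[2]: P[2] ⊕ 0x5 = 0x4; E(K, 0x4) = 0x3.
C[3]: P[3] ⊕ 0x3 = 0x1; E(K, 0x1) = 0x0.
C[4]: P[4] ⊕ 0x0 = 0x0; E(K, 0x0) = 0xF.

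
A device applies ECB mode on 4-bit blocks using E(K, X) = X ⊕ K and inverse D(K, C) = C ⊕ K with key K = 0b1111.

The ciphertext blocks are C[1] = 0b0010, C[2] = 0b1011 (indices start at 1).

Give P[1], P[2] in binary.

P[1] = 0b1101, P[2] = 0b0100

ECB decryption: P_i = D(K, C_i).
P[1]: D(K, 0b0010) = 0b1101.
P[2]: D(K, 0b1011) = 0b0100.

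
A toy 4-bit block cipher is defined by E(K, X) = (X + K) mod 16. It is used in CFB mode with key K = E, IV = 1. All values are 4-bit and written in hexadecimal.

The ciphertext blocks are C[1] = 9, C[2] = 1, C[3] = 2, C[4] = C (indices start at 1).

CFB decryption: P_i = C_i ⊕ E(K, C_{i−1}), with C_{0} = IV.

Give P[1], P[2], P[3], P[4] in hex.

P[1]: E(K, 1) = F; 9 ⊕ F = 6.
P[2]: E(K, 9) = 7; 1 ⊕ 7 = 6.
P[3]: E(K, 1) = F; 2 ⊕ F = D.
P[4]: E(K, 2) = 0; C ⊕ 0 = C.

P[1] = 6, P[2] = 6, P[3] = D, P[4] = C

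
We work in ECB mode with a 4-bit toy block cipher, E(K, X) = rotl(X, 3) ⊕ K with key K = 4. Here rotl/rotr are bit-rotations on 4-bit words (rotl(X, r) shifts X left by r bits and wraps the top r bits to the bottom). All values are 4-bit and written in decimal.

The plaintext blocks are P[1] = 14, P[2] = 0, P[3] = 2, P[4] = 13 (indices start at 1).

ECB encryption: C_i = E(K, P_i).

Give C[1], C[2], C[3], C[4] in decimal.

C[1]: E(K, 14) = 3.
C[2]: E(K, 0) = 4.
C[3]: E(K, 2) = 5.
C[4]: E(K, 13) = 10.

C[1] = 3, C[2] = 4, C[3] = 5, C[4] = 10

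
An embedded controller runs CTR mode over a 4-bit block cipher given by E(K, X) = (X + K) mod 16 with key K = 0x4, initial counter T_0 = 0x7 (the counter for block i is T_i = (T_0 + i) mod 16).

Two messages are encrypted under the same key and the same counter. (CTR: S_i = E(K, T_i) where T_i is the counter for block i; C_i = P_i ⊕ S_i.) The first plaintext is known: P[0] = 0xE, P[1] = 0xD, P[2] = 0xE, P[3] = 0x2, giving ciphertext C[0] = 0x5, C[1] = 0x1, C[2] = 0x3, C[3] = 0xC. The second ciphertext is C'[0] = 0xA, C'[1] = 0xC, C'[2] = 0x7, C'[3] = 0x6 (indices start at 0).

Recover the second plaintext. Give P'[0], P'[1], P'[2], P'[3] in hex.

In CTR with a reused counter, both messages share the same keystream S_i, so C_i ⊕ C'_i = P_i ⊕ P'_i and thus P'_i = P_i ⊕ C_i ⊕ C'_i.
P'[0]: 0xE ⊕ 0x5 ⊕ 0xA = 0x1.
P'[1]: 0xD ⊕ 0x1 ⊕ 0xC = 0x0.
P'[2]: 0xE ⊕ 0x3 ⊕ 0x7 = 0xA.
P'[3]: 0x2 ⊕ 0xC ⊕ 0x6 = 0x8.

P'[0] = 0x1, P'[1] = 0x0, P'[2] = 0xA, P'[3] = 0x8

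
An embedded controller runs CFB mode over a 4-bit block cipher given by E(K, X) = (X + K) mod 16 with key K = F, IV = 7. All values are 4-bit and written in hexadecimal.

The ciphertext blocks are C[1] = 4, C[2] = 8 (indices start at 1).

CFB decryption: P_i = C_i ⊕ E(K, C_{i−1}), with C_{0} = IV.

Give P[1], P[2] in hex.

P[1]: E(K, 7) = 6; 4 ⊕ 6 = 2.
P[2]: E(K, 4) = 3; 8 ⊕ 3 = B.

P[1] = 2, P[2] = B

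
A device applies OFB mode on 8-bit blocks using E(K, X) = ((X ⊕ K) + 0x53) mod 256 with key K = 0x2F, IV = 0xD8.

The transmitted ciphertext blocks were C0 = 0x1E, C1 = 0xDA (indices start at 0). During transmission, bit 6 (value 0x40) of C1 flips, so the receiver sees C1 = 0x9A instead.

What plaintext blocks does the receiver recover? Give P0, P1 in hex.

OFB decryption: S_i = E(K, S_{i−1}) with S_{−1} = IV; P_i = C_i ⊕ S_i.
Only C1 changed, to 0x9A. In OFB, a change in C_i flips the same bit in P_i only; the keystream is unaffected. Decrypting the received ciphertext:
P0: S = E(K, 0xD8) = 0x4A; 0x1E ⊕ 0x4A = 0x54.
P1: S = E(K, 0x4A) = 0xB8; 0x9A ⊕ 0xB8 = 0x22.
Blocks that differ from the original plaintext: P1.

P0 = 0x54, P1 = 0x22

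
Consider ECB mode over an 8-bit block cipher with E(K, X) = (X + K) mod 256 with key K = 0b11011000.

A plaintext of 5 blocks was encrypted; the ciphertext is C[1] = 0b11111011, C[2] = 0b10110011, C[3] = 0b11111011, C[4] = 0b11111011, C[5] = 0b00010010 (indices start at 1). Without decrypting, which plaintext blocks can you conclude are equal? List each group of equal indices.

P[1] = P[3] = P[4]

ECB encrypts each block independently with the same key, so equal ciphertext blocks imply equal plaintext blocks.
C[1] = C[3] = C[4] = 0b11111011, so P[1] = P[3] = P[4].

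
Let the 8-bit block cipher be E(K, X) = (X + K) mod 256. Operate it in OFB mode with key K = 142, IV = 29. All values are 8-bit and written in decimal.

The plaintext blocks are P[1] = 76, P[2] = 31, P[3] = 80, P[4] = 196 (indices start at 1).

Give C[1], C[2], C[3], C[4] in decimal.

C[1] = 231, C[2] = 38, C[3] = 151, C[4] = 145

OFB encryption: S_i = E(K, S_{i−1}) with S_{0} = IV; C_i = P_i ⊕ S_i.
C[1]: S = E(K, 29) = 171; 76 ⊕ 171 = 231.
C[2]: S = E(K, 171) = 57; 31 ⊕ 57 = 38.
C[3]: S = E(K, 57) = 199; 80 ⊕ 199 = 151.
C[4]: S = E(K, 199) = 85; 196 ⊕ 85 = 145.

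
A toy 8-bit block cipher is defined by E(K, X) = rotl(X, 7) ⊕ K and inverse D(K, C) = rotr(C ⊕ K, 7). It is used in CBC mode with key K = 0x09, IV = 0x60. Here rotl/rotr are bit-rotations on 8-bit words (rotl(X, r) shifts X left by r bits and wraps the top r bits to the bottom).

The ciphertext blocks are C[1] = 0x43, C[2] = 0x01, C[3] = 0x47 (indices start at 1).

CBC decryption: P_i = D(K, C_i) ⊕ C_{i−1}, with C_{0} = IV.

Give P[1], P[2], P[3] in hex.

P[1]: D(K, 0x43) = 0x94; 0x94 ⊕ 0x60 = 0xF4.
P[2]: D(K, 0x01) = 0x10; 0x10 ⊕ 0x43 = 0x53.
P[3]: D(K, 0x47) = 0x9C; 0x9C ⊕ 0x01 = 0x9D.

P[1] = 0xF4, P[2] = 0x53, P[3] = 0x9D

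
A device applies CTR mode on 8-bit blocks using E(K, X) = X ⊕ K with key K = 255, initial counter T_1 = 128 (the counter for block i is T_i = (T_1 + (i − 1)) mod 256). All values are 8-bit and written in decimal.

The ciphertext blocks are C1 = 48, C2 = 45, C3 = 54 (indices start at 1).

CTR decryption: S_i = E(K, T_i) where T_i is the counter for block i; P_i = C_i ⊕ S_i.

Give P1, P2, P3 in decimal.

P1: T = 128, S = E(K, T) = 127; 48 ⊕ 127 = 79.
P2: T = 129, S = E(K, T) = 126; 45 ⊕ 126 = 83.
P3: T = 130, S = E(K, T) = 125; 54 ⊕ 125 = 75.

P1 = 79, P2 = 83, P3 = 75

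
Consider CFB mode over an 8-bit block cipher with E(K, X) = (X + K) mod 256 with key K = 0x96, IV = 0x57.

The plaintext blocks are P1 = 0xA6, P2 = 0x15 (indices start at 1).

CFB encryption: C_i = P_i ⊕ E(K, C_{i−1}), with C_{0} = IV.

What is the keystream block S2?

0xE1

C1: E(K, 0x57) = 0xED; 0xA6 ⊕ 0xED = 0x4B.
C2: E(K, 0x4B) = 0xE1; 0x15 ⊕ 0xE1 = 0xF4.
So S2 = 0xE1.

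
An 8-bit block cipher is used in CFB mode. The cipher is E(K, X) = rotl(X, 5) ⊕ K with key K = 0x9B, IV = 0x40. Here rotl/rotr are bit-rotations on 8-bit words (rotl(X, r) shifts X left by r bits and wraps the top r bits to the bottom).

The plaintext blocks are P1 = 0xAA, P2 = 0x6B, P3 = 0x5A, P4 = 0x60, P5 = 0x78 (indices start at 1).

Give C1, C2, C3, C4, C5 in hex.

C1 = 0x39, C2 = 0xD7, C3 = 0x3B, C4 = 0x9C, C5 = 0x70

CFB encryption: C_i = P_i ⊕ E(K, C_{i−1}), with C_{0} = IV.
C1: E(K, 0x40) = 0x93; 0xAA ⊕ 0x93 = 0x39.
C2: E(K, 0x39) = 0xBC; 0x6B ⊕ 0xBC = 0xD7.
C3: E(K, 0xD7) = 0x61; 0x5A ⊕ 0x61 = 0x3B.
C4: E(K, 0x3B) = 0xFC; 0x60 ⊕ 0xFC = 0x9C.
C5: E(K, 0x9C) = 0x08; 0x78 ⊕ 0x08 = 0x70.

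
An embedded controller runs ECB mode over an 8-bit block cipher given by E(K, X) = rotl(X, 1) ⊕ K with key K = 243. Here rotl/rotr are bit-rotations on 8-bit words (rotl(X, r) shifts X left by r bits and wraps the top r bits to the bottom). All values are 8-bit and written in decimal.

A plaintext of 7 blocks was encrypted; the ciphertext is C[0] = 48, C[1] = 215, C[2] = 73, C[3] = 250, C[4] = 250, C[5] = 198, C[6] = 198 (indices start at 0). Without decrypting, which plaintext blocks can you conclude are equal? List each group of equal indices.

ECB encrypts each block independently with the same key, so equal ciphertext blocks imply equal plaintext blocks.
C[3] = C[4] = 250, so P[3] = P[4].
C[5] = C[6] = 198, so P[5] = P[6].

P[3] = P[4]; P[5] = P[6]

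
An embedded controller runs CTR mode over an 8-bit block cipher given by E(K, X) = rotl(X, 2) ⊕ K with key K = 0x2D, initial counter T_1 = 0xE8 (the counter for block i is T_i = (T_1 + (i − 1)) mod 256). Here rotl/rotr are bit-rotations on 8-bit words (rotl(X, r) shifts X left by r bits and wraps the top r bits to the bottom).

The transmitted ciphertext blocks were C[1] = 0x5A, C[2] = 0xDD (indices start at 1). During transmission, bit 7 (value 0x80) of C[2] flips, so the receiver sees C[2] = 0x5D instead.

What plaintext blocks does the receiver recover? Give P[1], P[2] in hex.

CTR decryption: S_i = E(K, T_i) where T_i is the counter for block i; P_i = C_i ⊕ S_i.
Only C[2] changed, to 0x5D. In CTR, a change in C_i flips the same bit in P_i only; the keystream is unaffected. Decrypting the received ciphertext:
P[1]: T = 0xE8, S = E(K, T) = 0x8E; 0x5A ⊕ 0x8E = 0xD4.
P[2]: T = 0xE9, S = E(K, T) = 0x8A; 0x5D ⊕ 0x8A = 0xD7.
Blocks that differ from the original plaintext: P[2].

P[1] = 0xD4, P[2] = 0xD7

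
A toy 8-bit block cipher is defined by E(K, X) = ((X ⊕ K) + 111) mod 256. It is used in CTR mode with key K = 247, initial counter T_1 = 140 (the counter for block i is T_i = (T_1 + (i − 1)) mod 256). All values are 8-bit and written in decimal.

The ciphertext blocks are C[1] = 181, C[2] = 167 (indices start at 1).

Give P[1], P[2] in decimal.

P[1] = 95, P[2] = 78

CTR decryption: S_i = E(K, T_i) where T_i is the counter for block i; P_i = C_i ⊕ S_i.
P[1]: T = 140, S = E(K, T) = 234; 181 ⊕ 234 = 95.
P[2]: T = 141, S = E(K, T) = 233; 167 ⊕ 233 = 78.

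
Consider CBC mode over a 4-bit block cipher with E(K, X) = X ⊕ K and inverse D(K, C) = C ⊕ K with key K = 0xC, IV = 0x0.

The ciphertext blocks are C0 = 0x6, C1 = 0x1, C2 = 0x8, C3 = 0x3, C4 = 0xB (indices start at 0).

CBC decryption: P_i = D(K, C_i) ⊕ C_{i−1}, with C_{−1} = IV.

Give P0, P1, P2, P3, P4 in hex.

P0 = 0xA, P1 = 0xB, P2 = 0x5, P3 = 0x7, P4 = 0x4

P0: D(K, 0x6) = 0xA; 0xA ⊕ 0x0 = 0xA.
P1: D(K, 0x1) = 0xD; 0xD ⊕ 0x6 = 0xB.
P2: D(K, 0x8) = 0x4; 0x4 ⊕ 0x1 = 0x5.
P3: D(K, 0x3) = 0xF; 0xF ⊕ 0x8 = 0x7.
P4: D(K, 0xB) = 0x7; 0x7 ⊕ 0x3 = 0x4.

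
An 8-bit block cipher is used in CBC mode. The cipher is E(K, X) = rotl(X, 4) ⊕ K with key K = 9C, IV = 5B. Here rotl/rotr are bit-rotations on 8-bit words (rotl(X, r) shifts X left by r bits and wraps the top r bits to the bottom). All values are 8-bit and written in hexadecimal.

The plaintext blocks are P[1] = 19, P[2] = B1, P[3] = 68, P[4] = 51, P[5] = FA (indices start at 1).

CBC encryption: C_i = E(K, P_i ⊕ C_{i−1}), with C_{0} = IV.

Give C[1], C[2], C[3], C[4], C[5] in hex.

C[1] = B8, C[2] = 0C, C[3] = DA, C[4] = 24, C[5] = 71

C[1]: P[1] ⊕ 5B = 42; E(K, 42) = B8.
C[2]: P[2] ⊕ B8 = 09; E(K, 09) = 0C.
C[3]: P[3] ⊕ 0C = 64; E(K, 64) = DA.
C[4]: P[4] ⊕ DA = 8B; E(K, 8B) = 24.
C[5]: P[5] ⊕ 24 = DE; E(K, DE) = 71.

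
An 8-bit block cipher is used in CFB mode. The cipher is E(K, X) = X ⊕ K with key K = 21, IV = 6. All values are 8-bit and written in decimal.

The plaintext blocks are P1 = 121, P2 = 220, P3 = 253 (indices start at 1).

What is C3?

CFB encryption: C_i = P_i ⊕ E(K, C_{i−1}), with C_{0} = IV.
C1: E(K, 6) = 19; 121 ⊕ 19 = 106.
C2: E(K, 106) = 127; 220 ⊕ 127 = 163.
C3: E(K, 163) = 182; 253 ⊕ 182 = 75.

C3 = 75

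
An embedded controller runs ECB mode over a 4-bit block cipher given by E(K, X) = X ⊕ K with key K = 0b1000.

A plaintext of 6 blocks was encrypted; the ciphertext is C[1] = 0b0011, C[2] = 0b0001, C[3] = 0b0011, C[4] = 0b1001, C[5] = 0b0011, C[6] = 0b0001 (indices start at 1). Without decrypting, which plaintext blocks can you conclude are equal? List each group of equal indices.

P[1] = P[3] = P[5]; P[2] = P[6]

ECB encrypts each block independently with the same key, so equal ciphertext blocks imply equal plaintext blocks.
C[1] = C[3] = C[5] = 0b0011, so P[1] = P[3] = P[5].
C[2] = C[6] = 0b0001, so P[2] = P[6].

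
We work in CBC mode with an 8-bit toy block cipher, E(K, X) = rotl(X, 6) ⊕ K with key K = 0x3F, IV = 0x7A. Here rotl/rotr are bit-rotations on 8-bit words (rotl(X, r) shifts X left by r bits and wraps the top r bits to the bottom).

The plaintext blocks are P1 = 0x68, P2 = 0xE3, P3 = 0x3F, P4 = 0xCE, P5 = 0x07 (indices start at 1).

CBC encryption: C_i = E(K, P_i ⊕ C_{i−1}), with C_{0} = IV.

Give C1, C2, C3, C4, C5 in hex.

C1: P1 ⊕ 0x7A = 0x12; E(K, 0x12) = 0xBB.
C2: P2 ⊕ 0xBB = 0x58; E(K, 0x58) = 0x29.
C3: P3 ⊕ 0x29 = 0x16; E(K, 0x16) = 0xBA.
C4: P4 ⊕ 0xBA = 0x74; E(K, 0x74) = 0x22.
C5: P5 ⊕ 0x22 = 0x25; E(K, 0x25) = 0x76.

C1 = 0xBB, C2 = 0x29, C3 = 0xBA, C4 = 0x22, C5 = 0x76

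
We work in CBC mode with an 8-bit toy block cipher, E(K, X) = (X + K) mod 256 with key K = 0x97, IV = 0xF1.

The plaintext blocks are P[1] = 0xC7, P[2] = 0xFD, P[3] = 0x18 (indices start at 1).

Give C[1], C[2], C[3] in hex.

C[1] = 0xCD, C[2] = 0xC7, C[3] = 0x76

CBC encryption: C_i = E(K, P_i ⊕ C_{i−1}), with C_{0} = IV.
C[1]: P[1] ⊕ 0xF1 = 0x36; E(K, 0x36) = 0xCD.
C[2]: P[2] ⊕ 0xCD = 0x30; E(K, 0x30) = 0xC7.
C[3]: P[3] ⊕ 0xC7 = 0xDF; E(K, 0xDF) = 0x76.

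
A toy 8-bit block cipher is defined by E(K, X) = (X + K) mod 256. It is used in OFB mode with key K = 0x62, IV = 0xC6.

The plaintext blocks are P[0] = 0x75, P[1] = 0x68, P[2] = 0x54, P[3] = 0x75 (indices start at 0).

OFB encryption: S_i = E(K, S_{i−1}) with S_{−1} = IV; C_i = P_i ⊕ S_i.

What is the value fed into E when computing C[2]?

C[0]: S = E(K, 0xC6) = 0x28; 0x75 ⊕ 0x28 = 0x5D.
C[1]: S = E(K, 0x28) = 0x8A; 0x68 ⊕ 0x8A = 0xE2.
C[2]: S = E(K, 0x8A) = 0xEC; 0x54 ⊕ 0xEC = 0xB8.
So the input to E for block [2] is 0x8A.

0x8A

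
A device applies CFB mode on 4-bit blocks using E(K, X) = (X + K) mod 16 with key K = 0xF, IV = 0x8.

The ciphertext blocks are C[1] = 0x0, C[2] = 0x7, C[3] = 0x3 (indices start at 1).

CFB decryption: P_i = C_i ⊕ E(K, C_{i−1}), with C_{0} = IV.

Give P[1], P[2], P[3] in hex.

P[1] = 0x7, P[2] = 0x8, P[3] = 0x5

P[1]: E(K, 0x8) = 0x7; 0x0 ⊕ 0x7 = 0x7.
P[2]: E(K, 0x0) = 0xF; 0x7 ⊕ 0xF = 0x8.
P[3]: E(K, 0x7) = 0x6; 0x3 ⊕ 0x6 = 0x5.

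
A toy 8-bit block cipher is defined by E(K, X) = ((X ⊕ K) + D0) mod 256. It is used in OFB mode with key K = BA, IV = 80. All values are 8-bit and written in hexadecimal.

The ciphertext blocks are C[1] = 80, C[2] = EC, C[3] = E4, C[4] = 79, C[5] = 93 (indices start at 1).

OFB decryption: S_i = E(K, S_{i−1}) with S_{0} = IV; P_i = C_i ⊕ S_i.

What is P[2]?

P[2] = 6C

P[1]: S = E(K, 80) = 0A; 80 ⊕ 0A = 8A.
P[2]: S = E(K, 0A) = 80; EC ⊕ 80 = 6C.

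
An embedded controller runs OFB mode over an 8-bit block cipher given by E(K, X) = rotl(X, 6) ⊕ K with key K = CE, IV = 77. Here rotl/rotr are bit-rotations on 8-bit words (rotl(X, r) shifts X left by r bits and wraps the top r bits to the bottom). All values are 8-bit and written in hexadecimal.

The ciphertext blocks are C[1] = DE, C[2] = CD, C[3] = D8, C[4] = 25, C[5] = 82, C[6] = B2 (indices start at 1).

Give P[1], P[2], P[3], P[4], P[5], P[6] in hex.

OFB decryption: S_i = E(K, S_{i−1}) with S_{0} = IV; P_i = C_i ⊕ S_i.
P[1]: S = E(K, 77) = 13; DE ⊕ 13 = CD.
P[2]: S = E(K, 13) = 0A; CD ⊕ 0A = C7.
P[3]: S = E(K, 0A) = 4C; D8 ⊕ 4C = 94.
P[4]: S = E(K, 4C) = DD; 25 ⊕ DD = F8.
P[5]: S = E(K, DD) = B9; 82 ⊕ B9 = 3B.
P[6]: S = E(K, B9) = A0; B2 ⊕ A0 = 12.

P[1] = CD, P[2] = C7, P[3] = 94, P[4] = F8, P[5] = 3B, P[6] = 12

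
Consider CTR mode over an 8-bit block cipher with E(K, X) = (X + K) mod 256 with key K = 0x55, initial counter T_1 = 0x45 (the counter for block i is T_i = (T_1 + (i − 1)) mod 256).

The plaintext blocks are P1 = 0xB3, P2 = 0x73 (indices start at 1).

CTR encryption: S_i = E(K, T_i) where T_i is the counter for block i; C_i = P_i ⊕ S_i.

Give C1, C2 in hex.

C1: T = 0x45, S = E(K, T) = 0x9A; 0xB3 ⊕ 0x9A = 0x29.
C2: T = 0x46, S = E(K, T) = 0x9B; 0x73 ⊕ 0x9B = 0xE8.

C1 = 0x29, C2 = 0xE8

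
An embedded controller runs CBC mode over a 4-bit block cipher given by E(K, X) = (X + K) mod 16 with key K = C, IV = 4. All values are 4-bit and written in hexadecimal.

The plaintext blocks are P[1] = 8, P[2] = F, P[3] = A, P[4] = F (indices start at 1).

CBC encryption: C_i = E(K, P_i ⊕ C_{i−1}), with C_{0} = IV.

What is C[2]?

C[1]: P[1] ⊕ 4 = C; E(K, C) = 8.
C[2]: P[2] ⊕ 8 = 7; E(K, 7) = 3.

C[2] = 3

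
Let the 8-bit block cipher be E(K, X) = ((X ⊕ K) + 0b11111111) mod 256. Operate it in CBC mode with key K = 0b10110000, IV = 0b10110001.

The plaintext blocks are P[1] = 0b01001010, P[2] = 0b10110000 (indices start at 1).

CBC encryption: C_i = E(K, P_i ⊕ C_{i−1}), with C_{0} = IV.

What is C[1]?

C[1]: P[1] ⊕ 0b10110001 = 0b11111011; E(K, 0b11111011) = 0b01001010.

C[1] = 0b01001010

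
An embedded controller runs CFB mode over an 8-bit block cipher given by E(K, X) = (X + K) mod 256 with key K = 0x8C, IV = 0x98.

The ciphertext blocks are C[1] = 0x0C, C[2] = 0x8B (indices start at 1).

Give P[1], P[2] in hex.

CFB decryption: P_i = C_i ⊕ E(K, C_{i−1}), with C_{0} = IV.
P[1]: E(K, 0x98) = 0x24; 0x0C ⊕ 0x24 = 0x28.
P[2]: E(K, 0x0C) = 0x98; 0x8B ⊕ 0x98 = 0x13.

P[1] = 0x28, P[2] = 0x13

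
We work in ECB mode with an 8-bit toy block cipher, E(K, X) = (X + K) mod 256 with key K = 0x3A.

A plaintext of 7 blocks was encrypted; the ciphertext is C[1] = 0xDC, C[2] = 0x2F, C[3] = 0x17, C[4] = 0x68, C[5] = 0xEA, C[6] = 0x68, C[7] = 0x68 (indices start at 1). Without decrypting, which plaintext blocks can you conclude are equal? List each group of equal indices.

ECB encrypts each block independently with the same key, so equal ciphertext blocks imply equal plaintext blocks.
C[4] = C[6] = C[7] = 0x68, so P[4] = P[6] = P[7].

P[4] = P[6] = P[7]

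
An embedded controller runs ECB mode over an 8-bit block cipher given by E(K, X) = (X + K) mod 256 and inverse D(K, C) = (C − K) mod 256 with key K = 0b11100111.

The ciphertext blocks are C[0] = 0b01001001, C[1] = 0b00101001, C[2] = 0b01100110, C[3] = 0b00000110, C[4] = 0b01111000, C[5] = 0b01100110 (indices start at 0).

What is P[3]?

P[3] = 0b00011111

ECB decryption: P_i = D(K, C_i).
P[3]: D(K, 0b00000110) = 0b00011111.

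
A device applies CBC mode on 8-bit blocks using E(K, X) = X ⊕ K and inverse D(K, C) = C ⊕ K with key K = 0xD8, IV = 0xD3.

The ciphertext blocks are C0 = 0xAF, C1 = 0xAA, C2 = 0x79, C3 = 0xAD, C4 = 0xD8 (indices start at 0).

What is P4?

CBC decryption: P_i = D(K, C_i) ⊕ C_{i−1}, with C_{−1} = IV.
P4: D(K, 0xD8) = 0x00; 0x00 ⊕ 0xAD = 0xAD.

P4 = 0xAD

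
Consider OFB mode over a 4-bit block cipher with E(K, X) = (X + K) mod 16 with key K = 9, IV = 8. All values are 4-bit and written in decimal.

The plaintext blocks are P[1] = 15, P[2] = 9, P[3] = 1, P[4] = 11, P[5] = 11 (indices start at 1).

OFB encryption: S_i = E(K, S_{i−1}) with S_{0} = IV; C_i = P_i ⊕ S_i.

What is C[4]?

C[1]: S = E(K, 8) = 1; 15 ⊕ 1 = 14.
C[2]: S = E(K, 1) = 10; 9 ⊕ 10 = 3.
C[3]: S = E(K, 10) = 3; 1 ⊕ 3 = 2.
C[4]: S = E(K, 3) = 12; 11 ⊕ 12 = 7.

C[4] = 7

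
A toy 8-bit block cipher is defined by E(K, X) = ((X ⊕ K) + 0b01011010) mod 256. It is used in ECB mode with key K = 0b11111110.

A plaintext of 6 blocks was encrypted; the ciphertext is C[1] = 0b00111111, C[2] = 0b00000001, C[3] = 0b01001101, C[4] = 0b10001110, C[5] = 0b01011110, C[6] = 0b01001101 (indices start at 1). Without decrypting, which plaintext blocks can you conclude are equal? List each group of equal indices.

P[3] = P[6]

ECB encrypts each block independently with the same key, so equal ciphertext blocks imply equal plaintext blocks.
C[3] = C[6] = 0b01001101, so P[3] = P[6].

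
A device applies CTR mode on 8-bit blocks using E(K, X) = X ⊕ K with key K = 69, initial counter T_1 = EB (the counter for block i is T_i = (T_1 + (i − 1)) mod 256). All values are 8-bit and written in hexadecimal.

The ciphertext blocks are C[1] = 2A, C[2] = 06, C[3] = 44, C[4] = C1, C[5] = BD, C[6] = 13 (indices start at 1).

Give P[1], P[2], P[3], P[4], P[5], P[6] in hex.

CTR decryption: S_i = E(K, T_i) where T_i is the counter for block i; P_i = C_i ⊕ S_i.
P[1]: T = EB, S = E(K, T) = 82; 2A ⊕ 82 = A8.
P[2]: T = EC, S = E(K, T) = 85; 06 ⊕ 85 = 83.
P[3]: T = ED, S = E(K, T) = 84; 44 ⊕ 84 = C0.
P[4]: T = EE, S = E(K, T) = 87; C1 ⊕ 87 = 46.
P[5]: T = EF, S = E(K, T) = 86; BD ⊕ 86 = 3B.
P[6]: T = F0, S = E(K, T) = 99; 13 ⊕ 99 = 8A.

P[1] = A8, P[2] = 83, P[3] = C0, P[4] = 46, P[5] = 3B, P[6] = 8A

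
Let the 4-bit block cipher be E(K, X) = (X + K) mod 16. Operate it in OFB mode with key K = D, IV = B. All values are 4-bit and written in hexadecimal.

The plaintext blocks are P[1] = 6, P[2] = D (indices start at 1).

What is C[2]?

OFB encryption: S_i = E(K, S_{i−1}) with S_{0} = IV; C_i = P_i ⊕ S_i.
C[1]: S = E(K, B) = 8; 6 ⊕ 8 = E.
C[2]: S = E(K, 8) = 5; D ⊕ 5 = 8.

C[2] = 8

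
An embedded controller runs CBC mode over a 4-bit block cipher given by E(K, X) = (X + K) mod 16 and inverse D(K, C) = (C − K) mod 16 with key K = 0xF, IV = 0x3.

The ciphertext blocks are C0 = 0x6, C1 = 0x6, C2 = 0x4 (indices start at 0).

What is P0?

P0 = 0x4

CBC decryption: P_i = D(K, C_i) ⊕ C_{i−1}, with C_{−1} = IV.
P0: D(K, 0x6) = 0x7; 0x7 ⊕ 0x3 = 0x4.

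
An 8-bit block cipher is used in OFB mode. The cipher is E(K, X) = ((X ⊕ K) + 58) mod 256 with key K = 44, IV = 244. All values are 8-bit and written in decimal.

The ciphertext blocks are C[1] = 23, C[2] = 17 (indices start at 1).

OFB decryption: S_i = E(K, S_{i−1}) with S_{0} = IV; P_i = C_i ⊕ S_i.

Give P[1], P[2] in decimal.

P[1] = 5, P[2] = 105

P[1]: S = E(K, 244) = 18; 23 ⊕ 18 = 5.
P[2]: S = E(K, 18) = 120; 17 ⊕ 120 = 105.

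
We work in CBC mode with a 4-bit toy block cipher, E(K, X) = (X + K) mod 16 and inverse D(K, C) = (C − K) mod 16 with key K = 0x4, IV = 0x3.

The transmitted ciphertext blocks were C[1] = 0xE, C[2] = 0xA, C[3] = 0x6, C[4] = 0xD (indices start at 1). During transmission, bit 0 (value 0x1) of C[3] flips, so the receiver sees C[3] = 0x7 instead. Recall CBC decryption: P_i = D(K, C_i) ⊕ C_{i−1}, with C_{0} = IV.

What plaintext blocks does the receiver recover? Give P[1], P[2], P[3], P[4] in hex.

Only C[3] changed, to 0x7. In CBC, a change in C_i garbles P_i and flips the same bit in P_{i+1}. Decrypting the received ciphertext:
P[1]: D(K, 0xE) = 0xA; 0xA ⊕ 0x3 = 0x9.
P[2]: D(K, 0xA) = 0x6; 0x6 ⊕ 0xE = 0x8.
P[3]: D(K, 0x7) = 0x3; 0x3 ⊕ 0xA = 0x9.
P[4]: D(K, 0xD) = 0x9; 0x9 ⊕ 0x7 = 0xE.
Blocks that differ from the original plaintext: P[3], P[4].

P[1] = 0x9, P[2] = 0x8, P[3] = 0x9, P[4] = 0xE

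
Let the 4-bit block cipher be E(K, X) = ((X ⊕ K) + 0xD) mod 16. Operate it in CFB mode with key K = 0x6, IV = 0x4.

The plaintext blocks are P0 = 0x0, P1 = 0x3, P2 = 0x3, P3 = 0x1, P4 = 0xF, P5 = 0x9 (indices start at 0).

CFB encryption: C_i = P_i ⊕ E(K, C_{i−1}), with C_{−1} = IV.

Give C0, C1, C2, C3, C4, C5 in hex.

C0: E(K, 0x4) = 0xF; 0x0 ⊕ 0xF = 0xF.
C1: E(K, 0xF) = 0x6; 0x3 ⊕ 0x6 = 0x5.
C2: E(K, 0x5) = 0x0; 0x3 ⊕ 0x0 = 0x3.
C3: E(K, 0x3) = 0x2; 0x1 ⊕ 0x2 = 0x3.
C4: E(K, 0x3) = 0x2; 0xF ⊕ 0x2 = 0xD.
C5: E(K, 0xD) = 0x8; 0x9 ⊕ 0x8 = 0x1.

C0 = 0xF, C1 = 0x5, C2 = 0x3, C3 = 0x3, C4 = 0xD, C5 = 0x1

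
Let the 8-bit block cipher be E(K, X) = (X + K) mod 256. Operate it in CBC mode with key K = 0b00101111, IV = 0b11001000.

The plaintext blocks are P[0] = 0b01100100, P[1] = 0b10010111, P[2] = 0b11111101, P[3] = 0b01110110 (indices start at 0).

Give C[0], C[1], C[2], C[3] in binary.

C[0] = 0b11011011, C[1] = 0b01111011, C[2] = 0b10110101, C[3] = 0b11110010

CBC encryption: C_i = E(K, P_i ⊕ C_{i−1}), with C_{−1} = IV.
C[0]: P[0] ⊕ 0b11001000 = 0b10101100; E(K, 0b10101100) = 0b11011011.
C[1]: P[1] ⊕ 0b11011011 = 0b01001100; E(K, 0b01001100) = 0b01111011.
C[2]: P[2] ⊕ 0b01111011 = 0b10000110; E(K, 0b10000110) = 0b10110101.
C[3]: P[3] ⊕ 0b10110101 = 0b11000011; E(K, 0b11000011) = 0b11110010.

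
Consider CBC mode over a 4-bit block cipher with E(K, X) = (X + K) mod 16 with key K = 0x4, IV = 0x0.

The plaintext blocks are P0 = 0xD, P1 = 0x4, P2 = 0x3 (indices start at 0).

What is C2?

C2 = 0xE

CBC encryption: C_i = E(K, P_i ⊕ C_{i−1}), with C_{−1} = IV.
C0: P0 ⊕ 0x0 = 0xD; E(K, 0xD) = 0x1.
C1: P1 ⊕ 0x1 = 0x5; E(K, 0x5) = 0x9.
C2: P2 ⊕ 0x9 = 0xA; E(K, 0xA) = 0xE.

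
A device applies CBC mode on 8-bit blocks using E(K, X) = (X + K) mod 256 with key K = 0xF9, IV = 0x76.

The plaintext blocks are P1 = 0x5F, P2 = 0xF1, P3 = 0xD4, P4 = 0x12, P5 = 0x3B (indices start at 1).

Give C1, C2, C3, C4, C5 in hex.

CBC encryption: C_i = E(K, P_i ⊕ C_{i−1}), with C_{0} = IV.
C1: P1 ⊕ 0x76 = 0x29; E(K, 0x29) = 0x22.
C2: P2 ⊕ 0x22 = 0xD3; E(K, 0xD3) = 0xCC.
C3: P3 ⊕ 0xCC = 0x18; E(K, 0x18) = 0x11.
C4: P4 ⊕ 0x11 = 0x03; E(K, 0x03) = 0xFC.
C5: P5 ⊕ 0xFC = 0xC7; E(K, 0xC7) = 0xC0.

C1 = 0x22, C2 = 0xCC, C3 = 0x11, C4 = 0xFC, C5 = 0xC0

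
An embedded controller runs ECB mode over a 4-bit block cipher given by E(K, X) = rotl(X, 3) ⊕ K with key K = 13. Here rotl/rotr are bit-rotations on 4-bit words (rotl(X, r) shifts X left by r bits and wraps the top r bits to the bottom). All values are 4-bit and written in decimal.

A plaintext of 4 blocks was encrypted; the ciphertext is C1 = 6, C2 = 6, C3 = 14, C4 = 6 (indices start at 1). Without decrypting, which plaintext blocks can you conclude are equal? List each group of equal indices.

ECB encrypts each block independently with the same key, so equal ciphertext blocks imply equal plaintext blocks.
C1 = C2 = C4 = 6, so P1 = P2 = P4.

P1 = P2 = P4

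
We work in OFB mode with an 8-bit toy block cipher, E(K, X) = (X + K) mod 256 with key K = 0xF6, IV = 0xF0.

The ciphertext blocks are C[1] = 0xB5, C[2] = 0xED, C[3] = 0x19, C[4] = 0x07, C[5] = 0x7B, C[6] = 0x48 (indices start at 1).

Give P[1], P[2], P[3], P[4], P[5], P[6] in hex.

OFB decryption: S_i = E(K, S_{i−1}) with S_{0} = IV; P_i = C_i ⊕ S_i.
P[1]: S = E(K, 0xF0) = 0xE6; 0xB5 ⊕ 0xE6 = 0x53.
P[2]: S = E(K, 0xE6) = 0xDC; 0xED ⊕ 0xDC = 0x31.
P[3]: S = E(K, 0xDC) = 0xD2; 0x19 ⊕ 0xD2 = 0xCB.
P[4]: S = E(K, 0xD2) = 0xC8; 0x07 ⊕ 0xC8 = 0xCF.
P[5]: S = E(K, 0xC8) = 0xBE; 0x7B ⊕ 0xBE = 0xC5.
P[6]: S = E(K, 0xBE) = 0xB4; 0x48 ⊕ 0xB4 = 0xFC.

P[1] = 0x53, P[2] = 0x31, P[3] = 0xCB, P[4] = 0xCF, P[5] = 0xC5, P[6] = 0xFC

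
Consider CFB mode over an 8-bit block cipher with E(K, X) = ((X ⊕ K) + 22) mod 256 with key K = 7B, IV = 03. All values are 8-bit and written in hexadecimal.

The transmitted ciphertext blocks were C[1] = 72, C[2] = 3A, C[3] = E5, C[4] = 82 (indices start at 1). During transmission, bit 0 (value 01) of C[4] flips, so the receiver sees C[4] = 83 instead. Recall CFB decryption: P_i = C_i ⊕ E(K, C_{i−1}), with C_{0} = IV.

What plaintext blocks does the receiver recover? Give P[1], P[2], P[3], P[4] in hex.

Only C[4] changed, to 83. In CFB, a change in C_i flips the same bit in P_i and garbles P_{i+1}. Decrypting the received ciphertext:
P[1]: E(K, 03) = 9A; 72 ⊕ 9A = E8.
P[2]: E(K, 72) = 2B; 3A ⊕ 2B = 11.
P[3]: E(K, 3A) = 63; E5 ⊕ 63 = 86.
P[4]: E(K, E5) = C0; 83 ⊕ C0 = 43.
Blocks that differ from the original plaintext: P[4].

P[1] = E8, P[2] = 11, P[3] = 86, P[4] = 43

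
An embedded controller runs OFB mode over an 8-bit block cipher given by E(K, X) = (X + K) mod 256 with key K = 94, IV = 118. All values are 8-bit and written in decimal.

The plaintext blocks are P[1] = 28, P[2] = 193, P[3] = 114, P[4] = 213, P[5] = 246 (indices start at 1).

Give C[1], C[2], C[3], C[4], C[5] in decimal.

C[1] = 200, C[2] = 243, C[3] = 226, C[4] = 59, C[5] = 186

OFB encryption: S_i = E(K, S_{i−1}) with S_{0} = IV; C_i = P_i ⊕ S_i.
C[1]: S = E(K, 118) = 212; 28 ⊕ 212 = 200.
C[2]: S = E(K, 212) = 50; 193 ⊕ 50 = 243.
C[3]: S = E(K, 50) = 144; 114 ⊕ 144 = 226.
C[4]: S = E(K, 144) = 238; 213 ⊕ 238 = 59.
C[5]: S = E(K, 238) = 76; 246 ⊕ 76 = 186.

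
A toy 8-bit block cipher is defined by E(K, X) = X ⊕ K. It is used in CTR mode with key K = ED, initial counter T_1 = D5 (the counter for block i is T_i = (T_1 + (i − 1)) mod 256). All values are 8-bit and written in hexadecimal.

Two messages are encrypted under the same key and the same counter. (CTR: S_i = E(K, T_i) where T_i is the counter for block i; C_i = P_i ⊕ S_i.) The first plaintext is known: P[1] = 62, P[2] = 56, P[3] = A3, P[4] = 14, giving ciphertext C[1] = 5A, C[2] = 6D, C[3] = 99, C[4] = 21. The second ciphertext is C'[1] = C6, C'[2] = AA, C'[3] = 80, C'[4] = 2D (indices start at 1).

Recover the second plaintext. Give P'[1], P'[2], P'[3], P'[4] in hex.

P'[1] = FE, P'[2] = 91, P'[3] = BA, P'[4] = 18

In CTR with a reused counter, both messages share the same keystream S_i, so C_i ⊕ C'_i = P_i ⊕ P'_i and thus P'_i = P_i ⊕ C_i ⊕ C'_i.
P'[1]: 62 ⊕ 5A ⊕ C6 = FE.
P'[2]: 56 ⊕ 6D ⊕ AA = 91.
P'[3]: A3 ⊕ 99 ⊕ 80 = BA.
P'[4]: 14 ⊕ 21 ⊕ 2D = 18.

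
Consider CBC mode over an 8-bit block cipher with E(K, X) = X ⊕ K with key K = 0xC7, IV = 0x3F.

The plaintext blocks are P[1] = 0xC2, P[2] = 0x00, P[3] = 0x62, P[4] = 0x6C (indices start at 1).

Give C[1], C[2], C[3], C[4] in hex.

CBC encryption: C_i = E(K, P_i ⊕ C_{i−1}), with C_{0} = IV.
C[1]: P[1] ⊕ 0x3F = 0xFD; E(K, 0xFD) = 0x3A.
C[2]: P[2] ⊕ 0x3A = 0x3A; E(K, 0x3A) = 0xFD.
C[3]: P[3] ⊕ 0xFD = 0x9F; E(K, 0x9F) = 0x58.
C[4]: P[4] ⊕ 0x58 = 0x34; E(K, 0x34) = 0xF3.

C[1] = 0x3A, C[2] = 0xFD, C[3] = 0x58, C[4] = 0xF3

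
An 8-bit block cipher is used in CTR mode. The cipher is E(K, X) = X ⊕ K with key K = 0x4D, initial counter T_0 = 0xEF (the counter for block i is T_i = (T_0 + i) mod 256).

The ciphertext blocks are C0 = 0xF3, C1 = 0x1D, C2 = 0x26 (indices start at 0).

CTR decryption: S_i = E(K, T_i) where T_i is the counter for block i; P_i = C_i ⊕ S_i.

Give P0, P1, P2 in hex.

P0 = 0x51, P1 = 0xA0, P2 = 0x9A

P0: T = 0xEF, S = E(K, T) = 0xA2; 0xF3 ⊕ 0xA2 = 0x51.
P1: T = 0xF0, S = E(K, T) = 0xBD; 0x1D ⊕ 0xBD = 0xA0.
P2: T = 0xF1, S = E(K, T) = 0xBC; 0x26 ⊕ 0xBC = 0x9A.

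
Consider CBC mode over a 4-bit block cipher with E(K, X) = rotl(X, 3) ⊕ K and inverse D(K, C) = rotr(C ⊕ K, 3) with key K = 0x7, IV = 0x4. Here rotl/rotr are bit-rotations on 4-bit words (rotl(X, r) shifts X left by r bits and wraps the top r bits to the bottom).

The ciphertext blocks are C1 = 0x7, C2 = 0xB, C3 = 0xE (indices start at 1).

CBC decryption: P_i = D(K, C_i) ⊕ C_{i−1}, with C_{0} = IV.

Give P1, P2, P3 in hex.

P1: D(K, 0x7) = 0x0; 0x0 ⊕ 0x4 = 0x4.
P2: D(K, 0xB) = 0x9; 0x9 ⊕ 0x7 = 0xE.
P3: D(K, 0xE) = 0x3; 0x3 ⊕ 0xB = 0x8.

P1 = 0x4, P2 = 0xE, P3 = 0x8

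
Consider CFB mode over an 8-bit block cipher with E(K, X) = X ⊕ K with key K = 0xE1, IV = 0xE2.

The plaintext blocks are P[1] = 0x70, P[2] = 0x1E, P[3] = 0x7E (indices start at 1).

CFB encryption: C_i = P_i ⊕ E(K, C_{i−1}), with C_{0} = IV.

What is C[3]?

C[3] = 0x13

C[1]: E(K, 0xE2) = 0x03; 0x70 ⊕ 0x03 = 0x73.
C[2]: E(K, 0x73) = 0x92; 0x1E ⊕ 0x92 = 0x8C.
C[3]: E(K, 0x8C) = 0x6D; 0x7E ⊕ 0x6D = 0x13.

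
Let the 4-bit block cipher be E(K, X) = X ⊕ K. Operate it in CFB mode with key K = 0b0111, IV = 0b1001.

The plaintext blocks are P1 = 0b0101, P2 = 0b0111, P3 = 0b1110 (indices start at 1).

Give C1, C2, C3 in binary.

CFB encryption: C_i = P_i ⊕ E(K, C_{i−1}), with C_{0} = IV.
C1: E(K, 0b1001) = 0b1110; 0b0101 ⊕ 0b1110 = 0b1011.
C2: E(K, 0b1011) = 0b1100; 0b0111 ⊕ 0b1100 = 0b1011.
C3: E(K, 0b1011) = 0b1100; 0b1110 ⊕ 0b1100 = 0b0010.

C1 = 0b1011, C2 = 0b1011, C3 = 0b0010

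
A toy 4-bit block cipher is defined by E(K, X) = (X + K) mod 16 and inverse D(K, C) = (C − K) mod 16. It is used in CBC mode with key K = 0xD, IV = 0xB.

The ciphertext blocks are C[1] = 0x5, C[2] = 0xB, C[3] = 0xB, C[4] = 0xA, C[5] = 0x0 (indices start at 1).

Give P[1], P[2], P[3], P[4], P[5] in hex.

CBC decryption: P_i = D(K, C_i) ⊕ C_{i−1}, with C_{0} = IV.
P[1]: D(K, 0x5) = 0x8; 0x8 ⊕ 0xB = 0x3.
P[2]: D(K, 0xB) = 0xE; 0xE ⊕ 0x5 = 0xB.
P[3]: D(K, 0xB) = 0xE; 0xE ⊕ 0xB = 0x5.
P[4]: D(K, 0xA) = 0xD; 0xD ⊕ 0xB = 0x6.
P[5]: D(K, 0x0) = 0x3; 0x3 ⊕ 0xA = 0x9.

P[1] = 0x3, P[2] = 0xB, P[3] = 0x5, P[4] = 0x6, P[5] = 0x9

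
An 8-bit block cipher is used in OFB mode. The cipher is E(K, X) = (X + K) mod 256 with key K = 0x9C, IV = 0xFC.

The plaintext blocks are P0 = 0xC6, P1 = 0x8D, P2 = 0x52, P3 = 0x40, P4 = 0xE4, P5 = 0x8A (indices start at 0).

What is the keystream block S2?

OFB encryption: S_i = E(K, S_{i−1}) with S_{−1} = IV; C_i = P_i ⊕ S_i.
C0: S = E(K, 0xFC) = 0x98; 0xC6 ⊕ 0x98 = 0x5E.
C1: S = E(K, 0x98) = 0x34; 0x8D ⊕ 0x34 = 0xB9.
C2: S = E(K, 0x34) = 0xD0; 0x52 ⊕ 0xD0 = 0x82.
So S2 = 0xD0.

0xD0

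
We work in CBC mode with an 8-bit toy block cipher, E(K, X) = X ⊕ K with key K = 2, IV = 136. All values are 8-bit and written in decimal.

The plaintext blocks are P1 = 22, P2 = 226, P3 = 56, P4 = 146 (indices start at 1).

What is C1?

CBC encryption: C_i = E(K, P_i ⊕ C_{i−1}), with C_{0} = IV.
C1: P1 ⊕ 136 = 158; E(K, 158) = 156.

C1 = 156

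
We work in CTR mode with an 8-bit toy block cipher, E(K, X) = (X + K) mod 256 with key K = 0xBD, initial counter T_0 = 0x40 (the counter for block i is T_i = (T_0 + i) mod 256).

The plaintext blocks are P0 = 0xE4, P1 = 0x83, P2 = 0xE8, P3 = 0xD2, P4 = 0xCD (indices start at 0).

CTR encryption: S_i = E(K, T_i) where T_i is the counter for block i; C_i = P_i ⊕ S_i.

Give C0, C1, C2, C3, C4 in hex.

C0: T = 0x40, S = E(K, T) = 0xFD; 0xE4 ⊕ 0xFD = 0x19.
C1: T = 0x41, S = E(K, T) = 0xFE; 0x83 ⊕ 0xFE = 0x7D.
C2: T = 0x42, S = E(K, T) = 0xFF; 0xE8 ⊕ 0xFF = 0x17.
C3: T = 0x43, S = E(K, T) = 0x00; 0xD2 ⊕ 0x00 = 0xD2.
C4: T = 0x44, S = E(K, T) = 0x01; 0xCD ⊕ 0x01 = 0xCC.

C0 = 0x19, C1 = 0x7D, C2 = 0x17, C3 = 0xD2, C4 = 0xCC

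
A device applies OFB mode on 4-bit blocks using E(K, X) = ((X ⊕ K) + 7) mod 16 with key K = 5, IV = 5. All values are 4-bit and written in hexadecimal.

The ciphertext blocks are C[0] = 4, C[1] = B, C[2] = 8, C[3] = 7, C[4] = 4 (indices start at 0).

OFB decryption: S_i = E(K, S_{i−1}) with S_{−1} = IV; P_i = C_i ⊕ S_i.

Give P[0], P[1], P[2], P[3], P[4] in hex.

P[0] = 3, P[1] = 2, P[2] = B, P[3] = A, P[4] = B

P[0]: S = E(K, 5) = 7; 4 ⊕ 7 = 3.
P[1]: S = E(K, 7) = 9; B ⊕ 9 = 2.
P[2]: S = E(K, 9) = 3; 8 ⊕ 3 = B.
P[3]: S = E(K, 3) = D; 7 ⊕ D = A.
P[4]: S = E(K, D) = F; 4 ⊕ F = B.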